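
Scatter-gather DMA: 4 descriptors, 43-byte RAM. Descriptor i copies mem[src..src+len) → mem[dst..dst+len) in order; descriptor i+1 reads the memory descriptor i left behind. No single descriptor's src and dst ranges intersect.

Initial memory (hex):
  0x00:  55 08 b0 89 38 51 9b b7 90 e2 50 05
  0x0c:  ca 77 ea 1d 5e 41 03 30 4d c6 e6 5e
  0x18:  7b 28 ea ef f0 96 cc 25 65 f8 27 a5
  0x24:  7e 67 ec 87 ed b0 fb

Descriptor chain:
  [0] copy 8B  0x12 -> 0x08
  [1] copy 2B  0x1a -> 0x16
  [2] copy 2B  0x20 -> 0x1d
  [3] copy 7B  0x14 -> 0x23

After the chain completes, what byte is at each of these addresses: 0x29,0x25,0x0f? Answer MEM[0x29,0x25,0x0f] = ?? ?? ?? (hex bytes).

D0: mem[0x08..0x0f] <- [03 30 4d c6 e6 5e 7b 28]
D1: mem[0x16..0x17] <- [ea ef]
D2: mem[0x1d..0x1e] <- [65 f8]
D3: mem[0x23..0x29] <- [4d c6 ea ef 7b 28 ea]
query mem[0x29]=0xea, mem[0x25]=0xea, mem[0x0f]=0x28

MEM[0x29,0x25,0x0f] = ea ea 28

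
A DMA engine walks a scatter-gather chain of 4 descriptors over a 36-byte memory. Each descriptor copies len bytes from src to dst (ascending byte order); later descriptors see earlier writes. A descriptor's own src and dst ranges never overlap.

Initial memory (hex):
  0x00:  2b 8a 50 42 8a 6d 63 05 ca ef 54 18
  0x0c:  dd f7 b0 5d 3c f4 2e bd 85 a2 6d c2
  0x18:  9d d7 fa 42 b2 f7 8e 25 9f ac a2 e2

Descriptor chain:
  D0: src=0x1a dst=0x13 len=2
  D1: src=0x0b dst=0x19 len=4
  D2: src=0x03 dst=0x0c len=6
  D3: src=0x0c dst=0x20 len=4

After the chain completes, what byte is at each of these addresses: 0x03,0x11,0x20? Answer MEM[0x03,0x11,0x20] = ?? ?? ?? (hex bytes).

#0 dst[0x13+2] := {0xfa,0x42}
#1 dst[0x19+4] := {0x18,0xdd,0xf7,0xb0}
#2 dst[0x0c+6] := {0x42,0x8a,0x6d,0x63,0x05,0xca}
#3 dst[0x20+4] := {0x42,0x8a,0x6d,0x63}
query mem[0x03]=0x42, mem[0x11]=0xca, mem[0x20]=0x42

MEM[0x03,0x11,0x20] = 42 ca 42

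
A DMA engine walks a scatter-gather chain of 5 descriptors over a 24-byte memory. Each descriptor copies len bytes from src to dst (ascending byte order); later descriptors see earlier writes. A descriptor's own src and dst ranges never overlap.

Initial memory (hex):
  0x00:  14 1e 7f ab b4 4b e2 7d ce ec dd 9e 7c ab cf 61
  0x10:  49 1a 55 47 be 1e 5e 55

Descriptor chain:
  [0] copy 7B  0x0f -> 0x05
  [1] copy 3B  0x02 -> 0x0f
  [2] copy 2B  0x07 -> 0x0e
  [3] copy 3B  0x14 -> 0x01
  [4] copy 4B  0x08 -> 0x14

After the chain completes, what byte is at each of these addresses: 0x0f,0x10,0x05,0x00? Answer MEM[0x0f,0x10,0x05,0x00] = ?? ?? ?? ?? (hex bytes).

MEM[0x0f,0x10,0x05,0x00] = 55 ab 61 14

  after D0: wrote 7B at 0x05 = 61491a5547be1e
  after D1: wrote 3B at 0x0f = 7fabb4
  after D2: wrote 2B at 0x0e = 1a55
  after D3: wrote 3B at 0x01 = be1e5e
  after D4: wrote 4B at 0x14 = 5547be1e
query mem[0x0f]=0x55, mem[0x10]=0xab, mem[0x05]=0x61, mem[0x00]=0x14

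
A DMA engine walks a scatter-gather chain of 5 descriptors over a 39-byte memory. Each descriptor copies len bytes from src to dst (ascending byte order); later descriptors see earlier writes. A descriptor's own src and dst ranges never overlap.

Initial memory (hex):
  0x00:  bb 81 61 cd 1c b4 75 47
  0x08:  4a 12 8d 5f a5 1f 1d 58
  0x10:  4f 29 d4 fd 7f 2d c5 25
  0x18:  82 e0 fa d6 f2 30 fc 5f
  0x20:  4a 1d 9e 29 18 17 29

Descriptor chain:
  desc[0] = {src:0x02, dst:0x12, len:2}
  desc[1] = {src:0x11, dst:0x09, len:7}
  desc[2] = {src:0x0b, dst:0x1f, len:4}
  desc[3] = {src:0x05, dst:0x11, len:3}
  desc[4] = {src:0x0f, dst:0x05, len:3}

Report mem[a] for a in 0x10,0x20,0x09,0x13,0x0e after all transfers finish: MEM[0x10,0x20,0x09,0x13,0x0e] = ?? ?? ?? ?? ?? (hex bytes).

MEM[0x10,0x20,0x09,0x13,0x0e] = 4f 7f 29 47 c5

  after D0: wrote 2B at 0x12 = 61cd
  after D1: wrote 7B at 0x09 = 2961cd7f2dc525
  after D2: wrote 4B at 0x1f = cd7f2dc5
  after D3: wrote 3B at 0x11 = b47547
  after D4: wrote 3B at 0x05 = 254fb4
query mem[0x10]=0x4f, mem[0x20]=0x7f, mem[0x09]=0x29, mem[0x13]=0x47, mem[0x0e]=0xc5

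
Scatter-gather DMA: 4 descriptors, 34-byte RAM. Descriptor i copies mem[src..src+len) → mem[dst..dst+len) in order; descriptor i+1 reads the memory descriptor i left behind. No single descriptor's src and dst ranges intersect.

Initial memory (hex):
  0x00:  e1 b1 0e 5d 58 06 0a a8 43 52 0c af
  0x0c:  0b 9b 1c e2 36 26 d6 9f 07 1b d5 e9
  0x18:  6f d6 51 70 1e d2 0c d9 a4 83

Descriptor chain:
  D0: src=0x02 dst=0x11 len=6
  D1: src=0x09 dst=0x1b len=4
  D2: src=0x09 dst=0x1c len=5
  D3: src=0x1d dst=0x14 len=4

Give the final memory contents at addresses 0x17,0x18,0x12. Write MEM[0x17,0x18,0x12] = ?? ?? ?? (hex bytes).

#0 dst[0x11+6] := {0x0e,0x5d,0x58,0x06,0x0a,0xa8}
#1 dst[0x1b+4] := {0x52,0x0c,0xaf,0x0b}
#2 dst[0x1c+5] := {0x52,0x0c,0xaf,0x0b,0x9b}
#3 dst[0x14+4] := {0x0c,0xaf,0x0b,0x9b}
query mem[0x17]=0x9b, mem[0x18]=0x6f, mem[0x12]=0x5d

MEM[0x17,0x18,0x12] = 9b 6f 5d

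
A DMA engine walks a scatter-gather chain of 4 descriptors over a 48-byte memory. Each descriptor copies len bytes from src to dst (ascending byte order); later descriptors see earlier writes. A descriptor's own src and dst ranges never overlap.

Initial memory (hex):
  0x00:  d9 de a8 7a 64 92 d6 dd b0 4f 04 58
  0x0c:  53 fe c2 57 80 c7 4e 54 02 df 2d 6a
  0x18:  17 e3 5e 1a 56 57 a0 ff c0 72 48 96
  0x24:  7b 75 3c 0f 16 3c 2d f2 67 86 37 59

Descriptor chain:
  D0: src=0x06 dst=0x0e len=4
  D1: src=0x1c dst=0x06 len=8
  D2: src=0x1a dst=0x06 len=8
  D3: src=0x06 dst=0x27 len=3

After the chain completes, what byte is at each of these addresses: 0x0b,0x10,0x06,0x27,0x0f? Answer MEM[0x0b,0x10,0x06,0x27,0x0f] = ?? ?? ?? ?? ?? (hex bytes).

[0] 0x06->0x0e len=4 : d6 dd b0 4f
[1] 0x1c->0x06 len=8 : 56 57 a0 ff c0 72 48 96
[2] 0x1a->0x06 len=8 : 5e 1a 56 57 a0 ff c0 72
[3] 0x06->0x27 len=3 : 5e 1a 56
query mem[0x0b]=0xff, mem[0x10]=0xb0, mem[0x06]=0x5e, mem[0x27]=0x5e, mem[0x0f]=0xdd

MEM[0x0b,0x10,0x06,0x27,0x0f] = ff b0 5e 5e dd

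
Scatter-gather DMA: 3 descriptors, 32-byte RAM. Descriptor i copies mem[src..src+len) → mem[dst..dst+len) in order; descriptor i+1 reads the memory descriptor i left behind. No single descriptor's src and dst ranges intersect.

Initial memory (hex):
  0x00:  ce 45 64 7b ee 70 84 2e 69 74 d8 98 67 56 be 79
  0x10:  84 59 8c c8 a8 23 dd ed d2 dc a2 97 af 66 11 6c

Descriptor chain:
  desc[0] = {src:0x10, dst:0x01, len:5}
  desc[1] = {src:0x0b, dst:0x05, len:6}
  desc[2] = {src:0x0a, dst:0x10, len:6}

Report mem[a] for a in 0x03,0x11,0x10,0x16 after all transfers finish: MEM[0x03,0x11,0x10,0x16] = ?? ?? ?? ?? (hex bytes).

MEM[0x03,0x11,0x10,0x16] = 8c 98 84 dd

D0: mem[0x01..0x05] <- [84 59 8c c8 a8]
D1: mem[0x05..0x0a] <- [98 67 56 be 79 84]
D2: mem[0x10..0x15] <- [84 98 67 56 be 79]
query mem[0x03]=0x8c, mem[0x11]=0x98, mem[0x10]=0x84, mem[0x16]=0xdd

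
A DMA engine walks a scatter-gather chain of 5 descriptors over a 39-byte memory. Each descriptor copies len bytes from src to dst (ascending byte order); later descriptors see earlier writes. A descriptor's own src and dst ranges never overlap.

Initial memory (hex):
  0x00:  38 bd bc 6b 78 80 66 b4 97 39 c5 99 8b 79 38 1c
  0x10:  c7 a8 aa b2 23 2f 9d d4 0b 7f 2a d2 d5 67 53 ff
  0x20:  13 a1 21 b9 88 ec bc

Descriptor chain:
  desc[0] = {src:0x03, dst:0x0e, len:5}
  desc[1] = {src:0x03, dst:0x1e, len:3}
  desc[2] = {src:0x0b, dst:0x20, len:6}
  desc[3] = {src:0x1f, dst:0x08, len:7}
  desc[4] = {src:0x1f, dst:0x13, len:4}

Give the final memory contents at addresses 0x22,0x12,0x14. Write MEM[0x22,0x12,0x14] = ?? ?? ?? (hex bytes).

  after D0: wrote 5B at 0x0e = 6b788066b4
  after D1: wrote 3B at 0x1e = 6b7880
  after D2: wrote 6B at 0x20 = 998b796b7880
  after D3: wrote 7B at 0x08 = 78998b796b7880
  after D4: wrote 4B at 0x13 = 78998b79
query mem[0x22]=0x79, mem[0x12]=0xb4, mem[0x14]=0x99

MEM[0x22,0x12,0x14] = 79 b4 99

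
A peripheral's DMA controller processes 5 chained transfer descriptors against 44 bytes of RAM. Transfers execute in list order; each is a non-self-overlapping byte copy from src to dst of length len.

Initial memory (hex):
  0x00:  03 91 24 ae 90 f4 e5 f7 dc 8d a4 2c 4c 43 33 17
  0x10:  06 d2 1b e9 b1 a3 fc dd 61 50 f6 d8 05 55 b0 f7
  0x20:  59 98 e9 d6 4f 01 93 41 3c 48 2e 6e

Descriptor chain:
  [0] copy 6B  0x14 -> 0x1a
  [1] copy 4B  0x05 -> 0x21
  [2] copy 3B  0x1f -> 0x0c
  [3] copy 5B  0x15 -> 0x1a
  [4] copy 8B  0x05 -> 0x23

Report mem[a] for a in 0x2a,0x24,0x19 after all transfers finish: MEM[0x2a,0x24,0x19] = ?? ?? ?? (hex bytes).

MEM[0x2a,0x24,0x19] = 50 e5 50

[0] 0x14->0x1a len=6 : b1 a3 fc dd 61 50
[1] 0x05->0x21 len=4 : f4 e5 f7 dc
[2] 0x1f->0x0c len=3 : 50 59 f4
[3] 0x15->0x1a len=5 : a3 fc dd 61 50
[4] 0x05->0x23 len=8 : f4 e5 f7 dc 8d a4 2c 50
query mem[0x2a]=0x50, mem[0x24]=0xe5, mem[0x19]=0x50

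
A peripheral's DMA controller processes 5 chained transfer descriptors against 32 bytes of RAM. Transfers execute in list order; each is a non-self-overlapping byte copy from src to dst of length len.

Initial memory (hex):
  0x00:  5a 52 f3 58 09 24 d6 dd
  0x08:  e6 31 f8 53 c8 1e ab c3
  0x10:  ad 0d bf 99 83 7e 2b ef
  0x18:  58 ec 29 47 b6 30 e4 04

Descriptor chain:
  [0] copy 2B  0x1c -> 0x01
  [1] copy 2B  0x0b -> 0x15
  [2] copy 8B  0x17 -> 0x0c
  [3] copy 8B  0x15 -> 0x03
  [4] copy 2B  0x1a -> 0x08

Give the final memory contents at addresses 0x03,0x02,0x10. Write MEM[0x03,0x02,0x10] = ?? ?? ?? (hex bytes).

MEM[0x03,0x02,0x10] = 53 30 47

[0] 0x1c->0x01 len=2 : b6 30
[1] 0x0b->0x15 len=2 : 53 c8
[2] 0x17->0x0c len=8 : ef 58 ec 29 47 b6 30 e4
[3] 0x15->0x03 len=8 : 53 c8 ef 58 ec 29 47 b6
[4] 0x1a->0x08 len=2 : 29 47
query mem[0x03]=0x53, mem[0x02]=0x30, mem[0x10]=0x47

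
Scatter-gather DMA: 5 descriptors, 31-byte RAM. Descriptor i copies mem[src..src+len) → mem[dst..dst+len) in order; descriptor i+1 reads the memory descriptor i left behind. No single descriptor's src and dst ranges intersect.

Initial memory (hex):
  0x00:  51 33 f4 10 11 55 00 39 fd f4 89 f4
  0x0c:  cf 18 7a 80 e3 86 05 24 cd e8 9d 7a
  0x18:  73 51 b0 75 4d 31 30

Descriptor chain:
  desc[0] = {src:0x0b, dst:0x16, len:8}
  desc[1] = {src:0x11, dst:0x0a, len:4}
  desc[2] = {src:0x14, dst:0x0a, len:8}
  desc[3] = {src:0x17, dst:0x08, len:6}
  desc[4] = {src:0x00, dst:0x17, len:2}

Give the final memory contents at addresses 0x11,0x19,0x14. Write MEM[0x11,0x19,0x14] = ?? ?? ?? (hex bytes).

  after D0: wrote 8B at 0x16 = f4cf187a80e38605
  after D1: wrote 4B at 0x0a = 860524cd
  after D2: wrote 8B at 0x0a = cde8f4cf187a80e3
  after D3: wrote 6B at 0x08 = cf187a80e386
  after D4: wrote 2B at 0x17 = 5133
query mem[0x11]=0xe3, mem[0x19]=0x7a, mem[0x14]=0xcd

MEM[0x11,0x19,0x14] = e3 7a cd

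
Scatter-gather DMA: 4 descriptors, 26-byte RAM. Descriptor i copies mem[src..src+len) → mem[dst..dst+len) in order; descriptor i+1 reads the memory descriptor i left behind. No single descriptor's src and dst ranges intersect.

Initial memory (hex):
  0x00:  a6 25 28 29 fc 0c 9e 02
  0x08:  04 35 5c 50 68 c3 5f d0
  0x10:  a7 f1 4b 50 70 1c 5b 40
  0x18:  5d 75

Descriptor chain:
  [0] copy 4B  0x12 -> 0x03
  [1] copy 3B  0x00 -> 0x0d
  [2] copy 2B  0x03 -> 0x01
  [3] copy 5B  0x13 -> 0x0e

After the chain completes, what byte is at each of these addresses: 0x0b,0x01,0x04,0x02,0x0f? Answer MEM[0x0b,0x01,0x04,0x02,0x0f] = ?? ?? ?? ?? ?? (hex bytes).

  after D0: wrote 4B at 0x03 = 4b50701c
  after D1: wrote 3B at 0x0d = a62528
  after D2: wrote 2B at 0x01 = 4b50
  after D3: wrote 5B at 0x0e = 50701c5b40
query mem[0x0b]=0x50, mem[0x01]=0x4b, mem[0x04]=0x50, mem[0x02]=0x50, mem[0x0f]=0x70

MEM[0x0b,0x01,0x04,0x02,0x0f] = 50 4b 50 50 70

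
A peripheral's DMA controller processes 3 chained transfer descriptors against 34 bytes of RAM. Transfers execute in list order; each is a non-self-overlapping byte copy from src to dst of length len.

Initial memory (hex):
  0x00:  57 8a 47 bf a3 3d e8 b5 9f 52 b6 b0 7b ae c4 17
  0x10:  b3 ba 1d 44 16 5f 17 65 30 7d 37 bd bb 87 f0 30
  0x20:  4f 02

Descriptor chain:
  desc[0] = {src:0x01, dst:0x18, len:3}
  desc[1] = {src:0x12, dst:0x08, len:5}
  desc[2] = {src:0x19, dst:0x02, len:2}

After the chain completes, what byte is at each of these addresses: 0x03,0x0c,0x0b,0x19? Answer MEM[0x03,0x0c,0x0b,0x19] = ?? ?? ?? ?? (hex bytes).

  after D0: wrote 3B at 0x18 = 8a47bf
  after D1: wrote 5B at 0x08 = 1d44165f17
  after D2: wrote 2B at 0x02 = 47bf
query mem[0x03]=0xbf, mem[0x0c]=0x17, mem[0x0b]=0x5f, mem[0x19]=0x47

MEM[0x03,0x0c,0x0b,0x19] = bf 17 5f 47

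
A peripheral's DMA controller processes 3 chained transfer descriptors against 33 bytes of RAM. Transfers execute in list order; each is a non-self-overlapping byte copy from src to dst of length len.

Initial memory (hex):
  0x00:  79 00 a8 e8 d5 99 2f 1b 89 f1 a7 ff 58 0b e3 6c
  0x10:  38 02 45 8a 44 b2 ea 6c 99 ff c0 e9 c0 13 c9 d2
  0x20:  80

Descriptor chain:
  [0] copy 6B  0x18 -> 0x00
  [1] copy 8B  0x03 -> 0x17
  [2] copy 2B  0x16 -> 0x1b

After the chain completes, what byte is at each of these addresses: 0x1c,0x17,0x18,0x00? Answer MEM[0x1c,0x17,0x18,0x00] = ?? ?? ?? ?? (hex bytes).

MEM[0x1c,0x17,0x18,0x00] = e9 e9 c0 99

  after D0: wrote 6B at 0x00 = 99ffc0e9c013
  after D1: wrote 8B at 0x17 = e9c0132f1b89f1a7
  after D2: wrote 2B at 0x1b = eae9
query mem[0x1c]=0xe9, mem[0x17]=0xe9, mem[0x18]=0xc0, mem[0x00]=0x99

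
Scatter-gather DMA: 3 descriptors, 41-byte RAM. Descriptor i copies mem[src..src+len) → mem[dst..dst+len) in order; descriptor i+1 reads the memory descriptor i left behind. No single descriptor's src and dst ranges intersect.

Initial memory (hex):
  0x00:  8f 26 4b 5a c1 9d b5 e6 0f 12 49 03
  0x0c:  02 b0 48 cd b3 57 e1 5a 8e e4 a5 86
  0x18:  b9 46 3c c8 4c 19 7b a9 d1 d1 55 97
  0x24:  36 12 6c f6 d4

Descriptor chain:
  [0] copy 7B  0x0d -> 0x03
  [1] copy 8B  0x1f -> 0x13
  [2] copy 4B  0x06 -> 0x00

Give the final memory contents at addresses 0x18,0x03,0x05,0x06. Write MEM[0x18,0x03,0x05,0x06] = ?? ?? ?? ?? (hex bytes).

[0] 0x0d->0x03 len=7 : b0 48 cd b3 57 e1 5a
[1] 0x1f->0x13 len=8 : a9 d1 d1 55 97 36 12 6c
[2] 0x06->0x00 len=4 : b3 57 e1 5a
query mem[0x18]=0x36, mem[0x03]=0x5a, mem[0x05]=0xcd, mem[0x06]=0xb3

MEM[0x18,0x03,0x05,0x06] = 36 5a cd b3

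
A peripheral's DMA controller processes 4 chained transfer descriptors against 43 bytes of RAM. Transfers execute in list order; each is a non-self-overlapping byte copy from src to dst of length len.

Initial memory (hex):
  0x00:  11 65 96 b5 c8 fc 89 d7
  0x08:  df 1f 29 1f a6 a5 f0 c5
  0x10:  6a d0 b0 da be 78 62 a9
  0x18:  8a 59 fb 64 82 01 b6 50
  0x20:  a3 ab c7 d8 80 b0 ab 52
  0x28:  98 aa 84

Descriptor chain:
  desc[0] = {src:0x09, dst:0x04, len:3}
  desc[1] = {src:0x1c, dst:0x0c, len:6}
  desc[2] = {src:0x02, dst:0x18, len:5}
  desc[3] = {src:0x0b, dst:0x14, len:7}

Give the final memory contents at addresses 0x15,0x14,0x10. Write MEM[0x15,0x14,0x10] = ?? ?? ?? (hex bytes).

MEM[0x15,0x14,0x10] = 82 1f a3

[0] 0x09->0x04 len=3 : 1f 29 1f
[1] 0x1c->0x0c len=6 : 82 01 b6 50 a3 ab
[2] 0x02->0x18 len=5 : 96 b5 1f 29 1f
[3] 0x0b->0x14 len=7 : 1f 82 01 b6 50 a3 ab
query mem[0x15]=0x82, mem[0x14]=0x1f, mem[0x10]=0xa3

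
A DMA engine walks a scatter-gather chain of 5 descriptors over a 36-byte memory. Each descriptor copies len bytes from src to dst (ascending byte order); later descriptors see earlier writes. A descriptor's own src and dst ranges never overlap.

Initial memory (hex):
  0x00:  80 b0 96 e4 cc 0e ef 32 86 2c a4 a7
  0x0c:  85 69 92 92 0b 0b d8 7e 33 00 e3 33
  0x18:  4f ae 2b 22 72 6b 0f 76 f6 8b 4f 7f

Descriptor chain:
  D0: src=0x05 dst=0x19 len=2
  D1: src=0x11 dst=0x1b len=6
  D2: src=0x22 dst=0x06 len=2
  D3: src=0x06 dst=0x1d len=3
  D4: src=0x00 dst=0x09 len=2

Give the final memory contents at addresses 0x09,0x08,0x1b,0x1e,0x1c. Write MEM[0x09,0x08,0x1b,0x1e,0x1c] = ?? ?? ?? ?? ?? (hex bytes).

MEM[0x09,0x08,0x1b,0x1e,0x1c] = 80 86 0b 7f d8

D0: mem[0x19..0x1a] <- [0e ef]
D1: mem[0x1b..0x20] <- [0b d8 7e 33 00 e3]
D2: mem[0x06..0x07] <- [4f 7f]
D3: mem[0x1d..0x1f] <- [4f 7f 86]
D4: mem[0x09..0x0a] <- [80 b0]
query mem[0x09]=0x80, mem[0x08]=0x86, mem[0x1b]=0x0b, mem[0x1e]=0x7f, mem[0x1c]=0xd8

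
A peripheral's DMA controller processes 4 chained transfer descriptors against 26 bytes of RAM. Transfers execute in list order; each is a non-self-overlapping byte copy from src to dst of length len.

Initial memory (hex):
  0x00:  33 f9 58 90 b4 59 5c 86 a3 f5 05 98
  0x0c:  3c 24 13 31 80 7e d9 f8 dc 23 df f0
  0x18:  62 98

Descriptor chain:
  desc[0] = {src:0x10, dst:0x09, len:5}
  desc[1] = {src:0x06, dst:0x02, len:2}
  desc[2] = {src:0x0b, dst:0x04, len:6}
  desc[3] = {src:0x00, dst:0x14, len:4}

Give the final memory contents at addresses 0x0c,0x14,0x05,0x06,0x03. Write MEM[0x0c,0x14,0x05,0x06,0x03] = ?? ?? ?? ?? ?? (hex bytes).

  after D0: wrote 5B at 0x09 = 807ed9f8dc
  after D1: wrote 2B at 0x02 = 5c86
  after D2: wrote 6B at 0x04 = d9f8dc133180
  after D3: wrote 4B at 0x14 = 33f95c86
query mem[0x0c]=0xf8, mem[0x14]=0x33, mem[0x05]=0xf8, mem[0x06]=0xdc, mem[0x03]=0x86

MEM[0x0c,0x14,0x05,0x06,0x03] = f8 33 f8 dc 86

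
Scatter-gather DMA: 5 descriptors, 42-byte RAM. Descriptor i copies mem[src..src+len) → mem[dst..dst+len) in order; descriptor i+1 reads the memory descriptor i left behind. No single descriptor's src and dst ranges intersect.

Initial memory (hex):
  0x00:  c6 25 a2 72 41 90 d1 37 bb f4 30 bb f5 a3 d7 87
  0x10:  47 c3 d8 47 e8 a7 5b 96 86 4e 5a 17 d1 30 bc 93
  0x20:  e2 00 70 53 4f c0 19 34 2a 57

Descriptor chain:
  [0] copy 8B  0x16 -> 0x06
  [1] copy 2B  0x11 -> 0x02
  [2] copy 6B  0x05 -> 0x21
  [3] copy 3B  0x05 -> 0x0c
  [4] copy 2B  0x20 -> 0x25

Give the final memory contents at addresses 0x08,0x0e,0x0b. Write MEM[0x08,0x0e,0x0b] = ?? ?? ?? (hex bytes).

#0 dst[0x06+8] := {0x5b,0x96,0x86,0x4e,0x5a,0x17,0xd1,0x30}
#1 dst[0x02+2] := {0xc3,0xd8}
#2 dst[0x21+6] := {0x90,0x5b,0x96,0x86,0x4e,0x5a}
#3 dst[0x0c+3] := {0x90,0x5b,0x96}
#4 dst[0x25+2] := {0xe2,0x90}
query mem[0x08]=0x86, mem[0x0e]=0x96, mem[0x0b]=0x17

MEM[0x08,0x0e,0x0b] = 86 96 17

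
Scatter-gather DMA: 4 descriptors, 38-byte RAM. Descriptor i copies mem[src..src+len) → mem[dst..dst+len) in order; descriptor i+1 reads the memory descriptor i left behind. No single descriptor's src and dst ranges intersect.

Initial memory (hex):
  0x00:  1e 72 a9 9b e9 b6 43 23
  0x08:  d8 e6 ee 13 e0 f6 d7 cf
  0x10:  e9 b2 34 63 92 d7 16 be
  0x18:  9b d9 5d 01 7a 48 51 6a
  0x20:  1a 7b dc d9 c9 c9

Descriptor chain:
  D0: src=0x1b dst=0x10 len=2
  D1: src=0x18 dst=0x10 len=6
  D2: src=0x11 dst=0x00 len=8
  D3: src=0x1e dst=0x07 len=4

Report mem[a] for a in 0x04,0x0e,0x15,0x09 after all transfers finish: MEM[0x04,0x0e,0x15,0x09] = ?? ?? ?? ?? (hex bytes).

#0 dst[0x10+2] := {0x01,0x7a}
#1 dst[0x10+6] := {0x9b,0xd9,0x5d,0x01,0x7a,0x48}
#2 dst[0x00+8] := {0xd9,0x5d,0x01,0x7a,0x48,0x16,0xbe,0x9b}
#3 dst[0x07+4] := {0x51,0x6a,0x1a,0x7b}
query mem[0x04]=0x48, mem[0x0e]=0xd7, mem[0x15]=0x48, mem[0x09]=0x1a

MEM[0x04,0x0e,0x15,0x09] = 48 d7 48 1a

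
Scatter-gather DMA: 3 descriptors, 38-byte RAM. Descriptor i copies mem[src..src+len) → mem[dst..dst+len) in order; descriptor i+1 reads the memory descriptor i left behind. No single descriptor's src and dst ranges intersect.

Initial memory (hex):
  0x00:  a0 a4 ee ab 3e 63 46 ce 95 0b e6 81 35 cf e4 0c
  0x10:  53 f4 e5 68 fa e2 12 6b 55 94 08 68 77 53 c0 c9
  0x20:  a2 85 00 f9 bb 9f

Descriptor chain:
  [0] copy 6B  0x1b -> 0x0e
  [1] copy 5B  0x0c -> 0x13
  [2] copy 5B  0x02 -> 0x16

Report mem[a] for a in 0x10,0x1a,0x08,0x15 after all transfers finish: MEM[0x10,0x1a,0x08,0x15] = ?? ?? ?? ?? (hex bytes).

D0: mem[0x0e..0x13] <- [68 77 53 c0 c9 a2]
D1: mem[0x13..0x17] <- [35 cf 68 77 53]
D2: mem[0x16..0x1a] <- [ee ab 3e 63 46]
query mem[0x10]=0x53, mem[0x1a]=0x46, mem[0x08]=0x95, mem[0x15]=0x68

MEM[0x10,0x1a,0x08,0x15] = 53 46 95 68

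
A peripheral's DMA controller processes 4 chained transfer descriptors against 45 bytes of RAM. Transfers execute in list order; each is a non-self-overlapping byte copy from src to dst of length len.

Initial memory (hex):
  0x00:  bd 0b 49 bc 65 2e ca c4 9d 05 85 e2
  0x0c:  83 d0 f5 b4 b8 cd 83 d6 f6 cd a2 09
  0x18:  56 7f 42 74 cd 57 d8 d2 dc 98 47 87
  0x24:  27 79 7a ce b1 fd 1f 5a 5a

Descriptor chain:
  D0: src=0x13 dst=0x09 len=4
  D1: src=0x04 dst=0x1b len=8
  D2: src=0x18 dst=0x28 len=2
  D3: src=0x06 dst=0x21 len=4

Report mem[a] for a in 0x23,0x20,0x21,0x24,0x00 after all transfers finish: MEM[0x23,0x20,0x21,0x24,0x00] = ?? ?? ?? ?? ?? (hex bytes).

MEM[0x23,0x20,0x21,0x24,0x00] = 9d d6 ca d6 bd

  after D0: wrote 4B at 0x09 = d6f6cda2
  after D1: wrote 8B at 0x1b = 652ecac49dd6f6cd
  after D2: wrote 2B at 0x28 = 567f
  after D3: wrote 4B at 0x21 = cac49dd6
query mem[0x23]=0x9d, mem[0x20]=0xd6, mem[0x21]=0xca, mem[0x24]=0xd6, mem[0x00]=0xbd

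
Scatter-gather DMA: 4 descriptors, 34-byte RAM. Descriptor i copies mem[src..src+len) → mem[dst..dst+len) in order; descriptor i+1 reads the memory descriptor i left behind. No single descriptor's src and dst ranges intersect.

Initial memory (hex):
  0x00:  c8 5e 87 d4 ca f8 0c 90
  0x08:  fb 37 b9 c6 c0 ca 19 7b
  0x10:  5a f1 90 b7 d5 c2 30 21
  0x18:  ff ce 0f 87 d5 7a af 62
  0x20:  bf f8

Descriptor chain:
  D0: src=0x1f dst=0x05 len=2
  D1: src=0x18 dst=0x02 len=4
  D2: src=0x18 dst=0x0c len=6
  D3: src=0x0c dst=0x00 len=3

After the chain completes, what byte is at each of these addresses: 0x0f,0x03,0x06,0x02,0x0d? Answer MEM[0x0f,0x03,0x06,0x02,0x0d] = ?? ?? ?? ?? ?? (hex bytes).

MEM[0x0f,0x03,0x06,0x02,0x0d] = 87 ce bf 0f ce

D0: mem[0x05..0x06] <- [62 bf]
D1: mem[0x02..0x05] <- [ff ce 0f 87]
D2: mem[0x0c..0x11] <- [ff ce 0f 87 d5 7a]
D3: mem[0x00..0x02] <- [ff ce 0f]
query mem[0x0f]=0x87, mem[0x03]=0xce, mem[0x06]=0xbf, mem[0x02]=0x0f, mem[0x0d]=0xce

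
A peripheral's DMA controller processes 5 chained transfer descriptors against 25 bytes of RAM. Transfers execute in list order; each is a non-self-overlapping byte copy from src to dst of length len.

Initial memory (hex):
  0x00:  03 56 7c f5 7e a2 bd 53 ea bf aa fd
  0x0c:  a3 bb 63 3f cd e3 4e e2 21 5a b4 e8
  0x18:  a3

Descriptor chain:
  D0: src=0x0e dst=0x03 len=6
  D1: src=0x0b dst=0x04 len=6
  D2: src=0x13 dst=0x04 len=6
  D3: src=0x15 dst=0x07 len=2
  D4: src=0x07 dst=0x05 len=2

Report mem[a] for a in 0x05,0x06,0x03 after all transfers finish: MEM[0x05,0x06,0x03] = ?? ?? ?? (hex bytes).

MEM[0x05,0x06,0x03] = 5a b4 63

[0] 0x0e->0x03 len=6 : 63 3f cd e3 4e e2
[1] 0x0b->0x04 len=6 : fd a3 bb 63 3f cd
[2] 0x13->0x04 len=6 : e2 21 5a b4 e8 a3
[3] 0x15->0x07 len=2 : 5a b4
[4] 0x07->0x05 len=2 : 5a b4
query mem[0x05]=0x5a, mem[0x06]=0xb4, mem[0x03]=0x63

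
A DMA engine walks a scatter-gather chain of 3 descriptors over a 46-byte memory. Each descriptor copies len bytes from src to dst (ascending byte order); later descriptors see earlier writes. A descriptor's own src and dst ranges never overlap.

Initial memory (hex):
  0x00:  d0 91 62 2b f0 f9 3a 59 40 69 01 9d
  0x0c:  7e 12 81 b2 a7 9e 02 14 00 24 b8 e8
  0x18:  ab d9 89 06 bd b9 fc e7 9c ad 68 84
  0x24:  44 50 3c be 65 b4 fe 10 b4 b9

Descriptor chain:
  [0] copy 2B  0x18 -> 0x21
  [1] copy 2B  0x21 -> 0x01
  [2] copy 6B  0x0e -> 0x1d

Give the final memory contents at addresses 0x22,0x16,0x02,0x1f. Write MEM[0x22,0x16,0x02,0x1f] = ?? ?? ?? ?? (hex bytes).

MEM[0x22,0x16,0x02,0x1f] = 14 b8 d9 a7

  after D0: wrote 2B at 0x21 = abd9
  after D1: wrote 2B at 0x01 = abd9
  after D2: wrote 6B at 0x1d = 81b2a79e0214
query mem[0x22]=0x14, mem[0x16]=0xb8, mem[0x02]=0xd9, mem[0x1f]=0xa7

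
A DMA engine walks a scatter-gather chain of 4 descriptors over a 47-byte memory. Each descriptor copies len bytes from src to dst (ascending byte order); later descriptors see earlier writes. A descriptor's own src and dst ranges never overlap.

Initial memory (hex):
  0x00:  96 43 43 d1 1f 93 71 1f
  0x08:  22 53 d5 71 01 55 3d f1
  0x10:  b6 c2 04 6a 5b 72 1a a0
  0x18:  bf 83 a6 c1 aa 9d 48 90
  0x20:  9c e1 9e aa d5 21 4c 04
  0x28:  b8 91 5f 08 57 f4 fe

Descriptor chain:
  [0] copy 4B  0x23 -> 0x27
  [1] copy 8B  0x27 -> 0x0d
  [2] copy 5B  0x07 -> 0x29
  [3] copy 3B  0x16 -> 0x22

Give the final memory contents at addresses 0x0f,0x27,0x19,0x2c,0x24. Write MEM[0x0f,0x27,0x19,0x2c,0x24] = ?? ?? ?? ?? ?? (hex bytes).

D0: mem[0x27..0x2a] <- [aa d5 21 4c]
D1: mem[0x0d..0x14] <- [aa d5 21 4c 08 57 f4 fe]
D2: mem[0x29..0x2d] <- [1f 22 53 d5 71]
D3: mem[0x22..0x24] <- [1a a0 bf]
query mem[0x0f]=0x21, mem[0x27]=0xaa, mem[0x19]=0x83, mem[0x2c]=0xd5, mem[0x24]=0xbf

MEM[0x0f,0x27,0x19,0x2c,0x24] = 21 aa 83 d5 bf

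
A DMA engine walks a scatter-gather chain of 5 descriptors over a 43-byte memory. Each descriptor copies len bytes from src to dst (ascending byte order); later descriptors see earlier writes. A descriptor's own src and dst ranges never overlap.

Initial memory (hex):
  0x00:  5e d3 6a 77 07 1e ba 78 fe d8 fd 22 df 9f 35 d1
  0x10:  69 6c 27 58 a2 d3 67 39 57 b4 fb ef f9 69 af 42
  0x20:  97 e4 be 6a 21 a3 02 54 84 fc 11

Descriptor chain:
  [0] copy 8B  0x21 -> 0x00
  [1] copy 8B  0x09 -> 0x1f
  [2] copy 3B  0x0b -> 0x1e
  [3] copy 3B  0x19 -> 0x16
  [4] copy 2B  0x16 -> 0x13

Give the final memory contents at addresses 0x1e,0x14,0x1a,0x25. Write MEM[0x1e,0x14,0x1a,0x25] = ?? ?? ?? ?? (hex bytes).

#0 dst[0x00+8] := {0xe4,0xbe,0x6a,0x21,0xa3,0x02,0x54,0x84}
#1 dst[0x1f+8] := {0xd8,0xfd,0x22,0xdf,0x9f,0x35,0xd1,0x69}
#2 dst[0x1e+3] := {0x22,0xdf,0x9f}
#3 dst[0x16+3] := {0xb4,0xfb,0xef}
#4 dst[0x13+2] := {0xb4,0xfb}
query mem[0x1e]=0x22, mem[0x14]=0xfb, mem[0x1a]=0xfb, mem[0x25]=0xd1

MEM[0x1e,0x14,0x1a,0x25] = 22 fb fb d1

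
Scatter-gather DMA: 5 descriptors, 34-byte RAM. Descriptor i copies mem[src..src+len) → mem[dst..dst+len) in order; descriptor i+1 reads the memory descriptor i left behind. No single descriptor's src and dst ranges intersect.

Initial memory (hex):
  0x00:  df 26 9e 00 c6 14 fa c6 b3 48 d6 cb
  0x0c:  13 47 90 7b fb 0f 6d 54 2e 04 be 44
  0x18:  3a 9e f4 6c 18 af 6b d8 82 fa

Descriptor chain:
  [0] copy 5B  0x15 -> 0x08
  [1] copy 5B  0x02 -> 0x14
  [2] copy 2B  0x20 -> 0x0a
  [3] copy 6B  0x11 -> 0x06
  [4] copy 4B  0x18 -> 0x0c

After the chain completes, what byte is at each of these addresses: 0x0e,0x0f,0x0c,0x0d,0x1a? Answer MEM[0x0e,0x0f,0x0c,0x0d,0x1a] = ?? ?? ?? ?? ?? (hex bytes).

[0] 0x15->0x08 len=5 : 04 be 44 3a 9e
[1] 0x02->0x14 len=5 : 9e 00 c6 14 fa
[2] 0x20->0x0a len=2 : 82 fa
[3] 0x11->0x06 len=6 : 0f 6d 54 9e 00 c6
[4] 0x18->0x0c len=4 : fa 9e f4 6c
query mem[0x0e]=0xf4, mem[0x0f]=0x6c, mem[0x0c]=0xfa, mem[0x0d]=0x9e, mem[0x1a]=0xf4

MEM[0x0e,0x0f,0x0c,0x0d,0x1a] = f4 6c fa 9e f4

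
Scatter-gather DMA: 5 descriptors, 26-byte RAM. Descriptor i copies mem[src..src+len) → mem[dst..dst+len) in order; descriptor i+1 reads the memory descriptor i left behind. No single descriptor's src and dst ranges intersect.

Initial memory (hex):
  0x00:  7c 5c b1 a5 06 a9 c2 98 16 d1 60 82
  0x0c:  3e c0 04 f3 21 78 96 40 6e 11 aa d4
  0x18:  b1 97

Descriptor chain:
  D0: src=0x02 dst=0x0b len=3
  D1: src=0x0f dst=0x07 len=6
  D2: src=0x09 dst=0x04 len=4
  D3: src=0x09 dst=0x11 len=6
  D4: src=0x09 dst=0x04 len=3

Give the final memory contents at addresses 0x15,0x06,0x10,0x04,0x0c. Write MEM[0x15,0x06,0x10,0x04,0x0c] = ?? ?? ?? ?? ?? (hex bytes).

MEM[0x15,0x06,0x10,0x04,0x0c] = 06 40 21 78 6e

[0] 0x02->0x0b len=3 : b1 a5 06
[1] 0x0f->0x07 len=6 : f3 21 78 96 40 6e
[2] 0x09->0x04 len=4 : 78 96 40 6e
[3] 0x09->0x11 len=6 : 78 96 40 6e 06 04
[4] 0x09->0x04 len=3 : 78 96 40
query mem[0x15]=0x06, mem[0x06]=0x40, mem[0x10]=0x21, mem[0x04]=0x78, mem[0x0c]=0x6e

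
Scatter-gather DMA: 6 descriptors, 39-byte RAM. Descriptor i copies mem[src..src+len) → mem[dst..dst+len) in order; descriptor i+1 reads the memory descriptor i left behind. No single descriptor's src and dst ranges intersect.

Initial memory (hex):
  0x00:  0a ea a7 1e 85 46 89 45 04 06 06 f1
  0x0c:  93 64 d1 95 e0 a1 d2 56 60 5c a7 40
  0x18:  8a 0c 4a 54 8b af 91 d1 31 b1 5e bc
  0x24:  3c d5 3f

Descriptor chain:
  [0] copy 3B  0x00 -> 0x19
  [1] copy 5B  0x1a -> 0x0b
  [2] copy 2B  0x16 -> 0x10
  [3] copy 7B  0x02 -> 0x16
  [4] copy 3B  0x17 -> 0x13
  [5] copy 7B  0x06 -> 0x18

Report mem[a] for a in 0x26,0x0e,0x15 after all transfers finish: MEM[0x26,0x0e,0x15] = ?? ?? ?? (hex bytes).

MEM[0x26,0x0e,0x15] = 3f af 46

D0: mem[0x19..0x1b] <- [0a ea a7]
D1: mem[0x0b..0x0f] <- [ea a7 8b af 91]
D2: mem[0x10..0x11] <- [a7 40]
D3: mem[0x16..0x1c] <- [a7 1e 85 46 89 45 04]
D4: mem[0x13..0x15] <- [1e 85 46]
D5: mem[0x18..0x1e] <- [89 45 04 06 06 ea a7]
query mem[0x26]=0x3f, mem[0x0e]=0xaf, mem[0x15]=0x46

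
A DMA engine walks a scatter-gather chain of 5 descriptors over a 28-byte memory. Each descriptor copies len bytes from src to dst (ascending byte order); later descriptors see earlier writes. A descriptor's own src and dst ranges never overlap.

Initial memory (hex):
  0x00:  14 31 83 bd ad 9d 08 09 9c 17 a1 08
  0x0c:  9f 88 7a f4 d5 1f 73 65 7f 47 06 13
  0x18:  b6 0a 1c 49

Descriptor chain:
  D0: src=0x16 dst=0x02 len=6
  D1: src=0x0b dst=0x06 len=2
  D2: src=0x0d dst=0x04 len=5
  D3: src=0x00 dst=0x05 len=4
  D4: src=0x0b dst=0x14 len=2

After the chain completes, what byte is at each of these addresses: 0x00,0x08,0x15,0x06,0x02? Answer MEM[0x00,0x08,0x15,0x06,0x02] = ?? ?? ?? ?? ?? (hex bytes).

[0] 0x16->0x02 len=6 : 06 13 b6 0a 1c 49
[1] 0x0b->0x06 len=2 : 08 9f
[2] 0x0d->0x04 len=5 : 88 7a f4 d5 1f
[3] 0x00->0x05 len=4 : 14 31 06 13
[4] 0x0b->0x14 len=2 : 08 9f
query mem[0x00]=0x14, mem[0x08]=0x13, mem[0x15]=0x9f, mem[0x06]=0x31, mem[0x02]=0x06

MEM[0x00,0x08,0x15,0x06,0x02] = 14 13 9f 31 06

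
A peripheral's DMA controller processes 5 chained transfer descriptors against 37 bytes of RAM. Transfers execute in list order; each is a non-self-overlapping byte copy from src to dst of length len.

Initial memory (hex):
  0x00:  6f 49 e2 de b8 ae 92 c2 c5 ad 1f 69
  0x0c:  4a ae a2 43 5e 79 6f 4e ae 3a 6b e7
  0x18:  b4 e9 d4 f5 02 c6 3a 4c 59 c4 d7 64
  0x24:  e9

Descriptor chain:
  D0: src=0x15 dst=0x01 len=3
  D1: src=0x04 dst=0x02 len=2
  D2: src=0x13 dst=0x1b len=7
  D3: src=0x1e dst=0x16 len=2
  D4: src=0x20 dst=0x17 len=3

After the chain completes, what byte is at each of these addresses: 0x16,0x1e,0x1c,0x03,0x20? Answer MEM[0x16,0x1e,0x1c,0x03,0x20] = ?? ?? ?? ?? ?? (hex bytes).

D0: mem[0x01..0x03] <- [3a 6b e7]
D1: mem[0x02..0x03] <- [b8 ae]
D2: mem[0x1b..0x21] <- [4e ae 3a 6b e7 b4 e9]
D3: mem[0x16..0x17] <- [6b e7]
D4: mem[0x17..0x19] <- [b4 e9 d7]
query mem[0x16]=0x6b, mem[0x1e]=0x6b, mem[0x1c]=0xae, mem[0x03]=0xae, mem[0x20]=0xb4

MEM[0x16,0x1e,0x1c,0x03,0x20] = 6b 6b ae ae b4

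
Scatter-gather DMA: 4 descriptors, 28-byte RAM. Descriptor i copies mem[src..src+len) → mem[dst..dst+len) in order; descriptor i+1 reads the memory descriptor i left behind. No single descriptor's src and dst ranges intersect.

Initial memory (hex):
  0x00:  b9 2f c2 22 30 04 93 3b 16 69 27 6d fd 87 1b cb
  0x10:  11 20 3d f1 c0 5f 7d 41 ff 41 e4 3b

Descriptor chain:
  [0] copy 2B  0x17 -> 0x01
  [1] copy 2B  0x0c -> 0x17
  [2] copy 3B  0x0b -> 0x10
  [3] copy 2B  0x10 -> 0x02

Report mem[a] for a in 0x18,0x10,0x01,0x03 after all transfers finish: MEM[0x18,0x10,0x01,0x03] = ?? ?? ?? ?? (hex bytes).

#0 dst[0x01+2] := {0x41,0xff}
#1 dst[0x17+2] := {0xfd,0x87}
#2 dst[0x10+3] := {0x6d,0xfd,0x87}
#3 dst[0x02+2] := {0x6d,0xfd}
query mem[0x18]=0x87, mem[0x10]=0x6d, mem[0x01]=0x41, mem[0x03]=0xfd

MEM[0x18,0x10,0x01,0x03] = 87 6d 41 fd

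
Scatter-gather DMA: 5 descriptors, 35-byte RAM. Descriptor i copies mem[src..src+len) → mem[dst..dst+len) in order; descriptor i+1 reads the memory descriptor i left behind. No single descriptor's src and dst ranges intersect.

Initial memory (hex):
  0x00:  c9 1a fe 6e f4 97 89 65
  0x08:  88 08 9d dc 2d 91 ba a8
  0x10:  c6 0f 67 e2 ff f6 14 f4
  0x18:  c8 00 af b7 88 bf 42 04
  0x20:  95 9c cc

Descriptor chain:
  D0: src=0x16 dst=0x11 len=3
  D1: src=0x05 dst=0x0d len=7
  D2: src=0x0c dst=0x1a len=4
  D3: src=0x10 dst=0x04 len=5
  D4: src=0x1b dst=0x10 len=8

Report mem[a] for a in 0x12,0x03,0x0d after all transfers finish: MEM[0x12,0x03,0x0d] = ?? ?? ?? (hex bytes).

  after D0: wrote 3B at 0x11 = 14f4c8
  after D1: wrote 7B at 0x0d = 97896588089ddc
  after D2: wrote 4B at 0x1a = 2d978965
  after D3: wrote 5B at 0x04 = 88089ddcff
  after D4: wrote 8B at 0x10 = 9789654204959ccc
query mem[0x12]=0x65, mem[0x03]=0x6e, mem[0x0d]=0x97

MEM[0x12,0x03,0x0d] = 65 6e 97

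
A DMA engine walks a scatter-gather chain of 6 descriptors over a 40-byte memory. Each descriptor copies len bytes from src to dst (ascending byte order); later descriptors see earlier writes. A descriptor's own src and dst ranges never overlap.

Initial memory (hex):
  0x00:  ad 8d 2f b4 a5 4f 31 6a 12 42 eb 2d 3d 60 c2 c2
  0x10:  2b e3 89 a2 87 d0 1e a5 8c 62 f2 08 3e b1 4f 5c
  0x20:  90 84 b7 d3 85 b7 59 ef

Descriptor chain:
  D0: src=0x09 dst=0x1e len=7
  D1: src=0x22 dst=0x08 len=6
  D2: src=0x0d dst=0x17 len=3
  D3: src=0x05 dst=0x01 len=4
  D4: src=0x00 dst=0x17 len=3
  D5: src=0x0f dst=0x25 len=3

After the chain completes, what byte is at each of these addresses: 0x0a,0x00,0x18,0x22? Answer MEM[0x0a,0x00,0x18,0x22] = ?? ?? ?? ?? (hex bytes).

D0: mem[0x1e..0x24] <- [42 eb 2d 3d 60 c2 c2]
D1: mem[0x08..0x0d] <- [60 c2 c2 b7 59 ef]
D2: mem[0x17..0x19] <- [ef c2 c2]
D3: mem[0x01..0x04] <- [4f 31 6a 60]
D4: mem[0x17..0x19] <- [ad 4f 31]
D5: mem[0x25..0x27] <- [c2 2b e3]
query mem[0x0a]=0xc2, mem[0x00]=0xad, mem[0x18]=0x4f, mem[0x22]=0x60

MEM[0x0a,0x00,0x18,0x22] = c2 ad 4f 60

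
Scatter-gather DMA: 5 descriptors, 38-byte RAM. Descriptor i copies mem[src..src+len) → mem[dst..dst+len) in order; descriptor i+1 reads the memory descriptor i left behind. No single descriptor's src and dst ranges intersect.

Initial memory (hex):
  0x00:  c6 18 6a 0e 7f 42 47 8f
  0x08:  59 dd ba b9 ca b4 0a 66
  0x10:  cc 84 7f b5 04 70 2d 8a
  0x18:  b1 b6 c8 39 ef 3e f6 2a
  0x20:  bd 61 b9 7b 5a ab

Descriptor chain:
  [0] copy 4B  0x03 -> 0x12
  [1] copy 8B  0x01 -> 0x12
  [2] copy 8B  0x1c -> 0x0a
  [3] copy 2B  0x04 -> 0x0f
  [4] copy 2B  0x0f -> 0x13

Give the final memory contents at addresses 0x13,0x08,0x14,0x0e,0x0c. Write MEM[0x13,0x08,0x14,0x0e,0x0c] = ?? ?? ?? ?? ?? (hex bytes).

#0 dst[0x12+4] := {0x0e,0x7f,0x42,0x47}
#1 dst[0x12+8] := {0x18,0x6a,0x0e,0x7f,0x42,0x47,0x8f,0x59}
#2 dst[0x0a+8] := {0xef,0x3e,0xf6,0x2a,0xbd,0x61,0xb9,0x7b}
#3 dst[0x0f+2] := {0x7f,0x42}
#4 dst[0x13+2] := {0x7f,0x42}
query mem[0x13]=0x7f, mem[0x08]=0x59, mem[0x14]=0x42, mem[0x0e]=0xbd, mem[0x0c]=0xf6

MEM[0x13,0x08,0x14,0x0e,0x0c] = 7f 59 42 bd f6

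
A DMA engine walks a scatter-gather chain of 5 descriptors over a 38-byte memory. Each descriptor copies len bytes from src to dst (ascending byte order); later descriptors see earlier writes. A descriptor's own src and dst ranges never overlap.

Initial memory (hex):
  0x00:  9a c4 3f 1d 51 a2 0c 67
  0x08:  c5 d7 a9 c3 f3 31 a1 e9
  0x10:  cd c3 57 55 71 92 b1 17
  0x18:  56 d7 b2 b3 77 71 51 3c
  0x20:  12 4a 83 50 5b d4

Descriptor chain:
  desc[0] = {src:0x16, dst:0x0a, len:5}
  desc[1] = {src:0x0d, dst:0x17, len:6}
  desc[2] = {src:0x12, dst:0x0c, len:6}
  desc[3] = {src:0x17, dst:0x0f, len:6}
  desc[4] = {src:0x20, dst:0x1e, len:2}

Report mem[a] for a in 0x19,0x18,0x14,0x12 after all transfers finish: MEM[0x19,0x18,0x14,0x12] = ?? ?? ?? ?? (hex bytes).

#0 dst[0x0a+5] := {0xb1,0x17,0x56,0xd7,0xb2}
#1 dst[0x17+6] := {0xd7,0xb2,0xe9,0xcd,0xc3,0x57}
#2 dst[0x0c+6] := {0x57,0x55,0x71,0x92,0xb1,0xd7}
#3 dst[0x0f+6] := {0xd7,0xb2,0xe9,0xcd,0xc3,0x57}
#4 dst[0x1e+2] := {0x12,0x4a}
query mem[0x19]=0xe9, mem[0x18]=0xb2, mem[0x14]=0x57, mem[0x12]=0xcd

MEM[0x19,0x18,0x14,0x12] = e9 b2 57 cd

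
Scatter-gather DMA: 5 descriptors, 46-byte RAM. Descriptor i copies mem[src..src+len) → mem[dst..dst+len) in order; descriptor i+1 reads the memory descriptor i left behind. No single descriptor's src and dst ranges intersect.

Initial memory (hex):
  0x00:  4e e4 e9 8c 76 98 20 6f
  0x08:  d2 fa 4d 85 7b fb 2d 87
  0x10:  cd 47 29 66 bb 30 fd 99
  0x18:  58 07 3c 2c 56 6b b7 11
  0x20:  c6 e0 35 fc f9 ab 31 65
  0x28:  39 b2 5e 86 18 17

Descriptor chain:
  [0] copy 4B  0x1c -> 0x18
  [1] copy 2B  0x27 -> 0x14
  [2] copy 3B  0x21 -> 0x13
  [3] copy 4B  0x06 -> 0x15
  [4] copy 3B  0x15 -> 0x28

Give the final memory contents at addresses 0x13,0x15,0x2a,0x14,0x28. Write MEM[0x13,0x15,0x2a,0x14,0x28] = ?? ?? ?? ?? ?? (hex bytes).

MEM[0x13,0x15,0x2a,0x14,0x28] = e0 20 d2 35 20

#0 dst[0x18+4] := {0x56,0x6b,0xb7,0x11}
#1 dst[0x14+2] := {0x65,0x39}
#2 dst[0x13+3] := {0xe0,0x35,0xfc}
#3 dst[0x15+4] := {0x20,0x6f,0xd2,0xfa}
#4 dst[0x28+3] := {0x20,0x6f,0xd2}
query mem[0x13]=0xe0, mem[0x15]=0x20, mem[0x2a]=0xd2, mem[0x14]=0x35, mem[0x28]=0x20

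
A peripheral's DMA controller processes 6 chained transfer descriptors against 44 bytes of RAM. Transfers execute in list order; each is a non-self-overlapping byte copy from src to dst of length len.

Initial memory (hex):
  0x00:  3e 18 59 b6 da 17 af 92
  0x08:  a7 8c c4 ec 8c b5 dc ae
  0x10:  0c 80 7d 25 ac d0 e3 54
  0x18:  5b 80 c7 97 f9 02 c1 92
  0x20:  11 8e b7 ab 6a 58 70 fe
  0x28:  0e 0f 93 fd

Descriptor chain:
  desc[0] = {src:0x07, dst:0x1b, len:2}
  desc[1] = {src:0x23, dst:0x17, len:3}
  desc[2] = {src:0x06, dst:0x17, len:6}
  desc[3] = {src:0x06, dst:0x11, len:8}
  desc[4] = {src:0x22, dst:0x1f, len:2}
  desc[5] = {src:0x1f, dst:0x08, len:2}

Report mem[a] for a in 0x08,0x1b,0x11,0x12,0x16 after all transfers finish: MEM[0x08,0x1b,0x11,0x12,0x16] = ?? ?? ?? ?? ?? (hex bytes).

[0] 0x07->0x1b len=2 : 92 a7
[1] 0x23->0x17 len=3 : ab 6a 58
[2] 0x06->0x17 len=6 : af 92 a7 8c c4 ec
[3] 0x06->0x11 len=8 : af 92 a7 8c c4 ec 8c b5
[4] 0x22->0x1f len=2 : b7 ab
[5] 0x1f->0x08 len=2 : b7 ab
query mem[0x08]=0xb7, mem[0x1b]=0xc4, mem[0x11]=0xaf, mem[0x12]=0x92, mem[0x16]=0xec

MEM[0x08,0x1b,0x11,0x12,0x16] = b7 c4 af 92 ec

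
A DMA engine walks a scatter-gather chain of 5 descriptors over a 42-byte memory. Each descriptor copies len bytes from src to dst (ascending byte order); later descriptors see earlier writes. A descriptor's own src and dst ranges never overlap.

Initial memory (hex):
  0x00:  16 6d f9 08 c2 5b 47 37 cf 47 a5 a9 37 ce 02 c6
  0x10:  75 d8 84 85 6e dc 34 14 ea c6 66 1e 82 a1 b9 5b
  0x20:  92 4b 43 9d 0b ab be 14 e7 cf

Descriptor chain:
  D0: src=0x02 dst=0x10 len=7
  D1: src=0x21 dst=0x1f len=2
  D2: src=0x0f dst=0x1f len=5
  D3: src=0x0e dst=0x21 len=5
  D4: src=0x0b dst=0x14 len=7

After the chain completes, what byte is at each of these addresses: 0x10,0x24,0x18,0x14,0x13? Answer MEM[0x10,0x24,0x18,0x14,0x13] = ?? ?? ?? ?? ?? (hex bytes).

  after D0: wrote 7B at 0x10 = f908c25b4737cf
  after D1: wrote 2B at 0x1f = 4b43
  after D2: wrote 5B at 0x1f = c6f908c25b
  after D3: wrote 5B at 0x21 = 02c6f908c2
  after D4: wrote 7B at 0x14 = a937ce02c6f908
query mem[0x10]=0xf9, mem[0x24]=0x08, mem[0x18]=0xc6, mem[0x14]=0xa9, mem[0x13]=0x5b

MEM[0x10,0x24,0x18,0x14,0x13] = f9 08 c6 a9 5b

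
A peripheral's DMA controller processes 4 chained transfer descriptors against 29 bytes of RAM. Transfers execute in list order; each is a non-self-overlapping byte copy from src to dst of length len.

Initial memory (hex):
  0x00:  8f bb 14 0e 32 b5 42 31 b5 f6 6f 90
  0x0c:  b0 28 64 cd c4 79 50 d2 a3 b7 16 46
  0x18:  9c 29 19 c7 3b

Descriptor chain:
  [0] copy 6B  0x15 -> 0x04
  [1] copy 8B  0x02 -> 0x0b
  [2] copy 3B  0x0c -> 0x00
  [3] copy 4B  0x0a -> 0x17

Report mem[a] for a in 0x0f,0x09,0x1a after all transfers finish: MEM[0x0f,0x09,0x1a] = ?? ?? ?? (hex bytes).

  after D0: wrote 6B at 0x04 = b716469c2919
  after D1: wrote 8B at 0x0b = 140eb716469c2919
  after D2: wrote 3B at 0x00 = 0eb716
  after D3: wrote 4B at 0x17 = 6f140eb7
query mem[0x0f]=0x46, mem[0x09]=0x19, mem[0x1a]=0xb7

MEM[0x0f,0x09,0x1a] = 46 19 b7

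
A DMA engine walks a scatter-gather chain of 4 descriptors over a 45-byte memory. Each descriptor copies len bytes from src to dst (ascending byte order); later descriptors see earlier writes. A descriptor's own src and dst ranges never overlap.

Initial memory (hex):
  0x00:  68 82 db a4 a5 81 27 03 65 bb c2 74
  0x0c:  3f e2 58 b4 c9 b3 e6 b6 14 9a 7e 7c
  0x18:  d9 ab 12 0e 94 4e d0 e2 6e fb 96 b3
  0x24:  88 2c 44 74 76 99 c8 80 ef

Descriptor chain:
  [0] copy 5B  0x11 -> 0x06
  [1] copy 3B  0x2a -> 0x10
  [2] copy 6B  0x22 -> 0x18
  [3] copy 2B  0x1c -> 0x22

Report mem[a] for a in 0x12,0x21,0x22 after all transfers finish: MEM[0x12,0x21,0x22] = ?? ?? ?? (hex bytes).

#0 dst[0x06+5] := {0xb3,0xe6,0xb6,0x14,0x9a}
#1 dst[0x10+3] := {0xc8,0x80,0xef}
#2 dst[0x18+6] := {0x96,0xb3,0x88,0x2c,0x44,0x74}
#3 dst[0x22+2] := {0x44,0x74}
query mem[0x12]=0xef, mem[0x21]=0xfb, mem[0x22]=0x44

MEM[0x12,0x21,0x22] = ef fb 44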